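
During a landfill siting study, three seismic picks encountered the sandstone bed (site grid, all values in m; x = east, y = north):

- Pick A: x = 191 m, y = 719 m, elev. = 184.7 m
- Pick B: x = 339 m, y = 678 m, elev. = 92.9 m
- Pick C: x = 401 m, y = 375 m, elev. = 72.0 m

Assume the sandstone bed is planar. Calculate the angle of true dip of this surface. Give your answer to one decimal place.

Two edge vectors: Pick A→Pick B = (148, -41, -91.8), Pick A→Pick C = (210, -344, -112.7).
Normal n = (Pick A→Pick B) × (Pick A→Pick C) = (-26958.5, -2598.4, -42302).
So ∂z/∂x = −n_x/n_z = −0.63729 and ∂z/∂y = −n_y/n_z = −0.06142.
Gradient magnitude |∇z| = √(a² + b²) = √(0.40613 + 0.00377) = 0.64024.
True dip = arctan(0.64024) = 32.6°, dipping toward E (azimuth ≈ 084°).

32.6°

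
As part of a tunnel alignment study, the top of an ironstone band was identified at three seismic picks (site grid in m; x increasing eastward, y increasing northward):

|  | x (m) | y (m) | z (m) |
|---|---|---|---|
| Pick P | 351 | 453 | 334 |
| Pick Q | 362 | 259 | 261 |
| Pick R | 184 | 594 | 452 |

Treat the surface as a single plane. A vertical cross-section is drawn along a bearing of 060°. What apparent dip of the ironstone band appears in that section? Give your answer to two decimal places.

Let the plane be z = a·x + b·y + c.
Pick Q−Pick P: 11a − 194b = −73;  Pick R−Pick P: −167a + 141b = 118.
Solving gives a = −0.40844, b = 0.35313.
Unit vector along 060° is (sin 60°, cos 60°) = (0.8660, 0.5000).
Slope in that direction = a·(0.8660) + b·(0.5000) = −0.17715.
Apparent dip = arctan|0.17715| = 10.05° (true dip is 28.4°, so apparent ≤ true as expected).

10.05°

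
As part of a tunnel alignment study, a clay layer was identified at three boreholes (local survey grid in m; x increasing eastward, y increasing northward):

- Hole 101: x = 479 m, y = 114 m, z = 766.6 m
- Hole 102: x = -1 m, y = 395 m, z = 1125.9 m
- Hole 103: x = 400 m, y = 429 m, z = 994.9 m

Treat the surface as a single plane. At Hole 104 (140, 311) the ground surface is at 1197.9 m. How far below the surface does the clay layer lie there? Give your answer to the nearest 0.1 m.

178.5 m

Let the plane be z = a·x + b·y + c.
Hole 102−Hole 101: −480a + 281b = 359.3;  Hole 103−Hole 101: −79a + 315b = 228.3.
Solving gives a = −0.38005, b = 0.62945.
Then c = 766.6 − a·479 − b·114 = 876.89.
At (140, 311): z_contact = −53.21 + 195.76 + 876.89 = 1019.44 m.
Depth below ground = 1197.9 − 1019.44 = 178.5 m.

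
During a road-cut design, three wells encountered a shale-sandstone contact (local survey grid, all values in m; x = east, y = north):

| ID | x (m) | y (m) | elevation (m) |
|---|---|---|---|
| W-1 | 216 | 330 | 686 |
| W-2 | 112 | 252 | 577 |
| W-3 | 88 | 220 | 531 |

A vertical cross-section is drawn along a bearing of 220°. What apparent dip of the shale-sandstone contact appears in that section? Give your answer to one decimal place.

47.6°

Two edge vectors: W-1→W-2 = (-104, -78, -109), W-1→W-3 = (-128, -110, -155).
Normal n = (W-1→W-2) × (W-1→W-3) = (100, -2168, 1456).
So ∂z/∂x = −n_x/n_z = −0.06868 and ∂z/∂y = −n_y/n_z = 1.48901.
Unit vector along 220° is (sin 220°, cos 220°) = (-0.6428, -0.7660).
Slope in that direction = a·(-0.6428) + b·(-0.7660) = −1.09650.
Apparent dip = arctan|1.09650| = 47.6° (true dip is 56.1°, so apparent ≤ true as expected).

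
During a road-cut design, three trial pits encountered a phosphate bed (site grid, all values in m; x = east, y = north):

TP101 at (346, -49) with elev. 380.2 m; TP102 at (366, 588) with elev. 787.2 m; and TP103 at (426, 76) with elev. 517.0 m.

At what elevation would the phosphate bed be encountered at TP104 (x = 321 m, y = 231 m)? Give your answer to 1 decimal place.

Two edge vectors: TP101→TP102 = (20, 637, 407), TP101→TP103 = (80, 125, 136.8).
Normal n = (TP101→TP102) × (TP101→TP103) = (36266.6, 29824, -48460).
So ∂z/∂x = −n_x/n_z = 0.74838 and ∂z/∂y = −n_y/n_z = 0.61544.
Intercept c from TP101: 380.2 − 258.94 + 30.16 = 151.42.
At (321, 231): z = 240.2 + 142.2 + 151.42 = 533.8 m.

533.8 m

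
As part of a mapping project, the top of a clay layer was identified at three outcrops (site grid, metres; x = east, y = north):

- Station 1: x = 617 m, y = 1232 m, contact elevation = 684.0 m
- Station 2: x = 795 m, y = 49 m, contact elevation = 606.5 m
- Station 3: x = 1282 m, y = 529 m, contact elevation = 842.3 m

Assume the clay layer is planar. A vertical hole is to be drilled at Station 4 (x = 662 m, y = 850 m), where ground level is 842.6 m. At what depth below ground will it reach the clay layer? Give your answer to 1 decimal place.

Two edge vectors: Station 1→Station 2 = (178, -1183, -77.5), Station 1→Station 3 = (665, -703, 158.3).
Normal n = (Station 1→Station 2) × (Station 1→Station 3) = (-241751.4, -79714.9, 661561).
So ∂z/∂x = −n_x/n_z = 0.365426 and ∂z/∂y = −n_y/n_z = 0.120495.
Intercept c from Station 1: 684 − 225.47 − 148.45 = 310.08.
At (662, 850): z_contact = 241.91 + 102.42 + 310.08 = 654.42 m.
Depth below ground = 842.6 − 654.42 = 188.2 m.

188.2 m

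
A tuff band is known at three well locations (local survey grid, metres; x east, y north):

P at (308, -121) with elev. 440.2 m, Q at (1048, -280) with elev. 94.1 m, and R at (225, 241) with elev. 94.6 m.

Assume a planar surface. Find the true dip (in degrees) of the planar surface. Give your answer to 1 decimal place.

Let the plane be z = a·x + b·y + c.
Q−P: 740a − 159b = −346.1;  R−P: −83a + 362b = −345.6.
Solving gives a = −0.70770, b = −1.11696.
Gradient magnitude |∇z| = √(a² + b²) = √(0.50084 + 1.24760) = 1.32228.
True dip = arctan(1.32228) = 52.9°, dipping toward NNE (azimuth ≈ 032°).

52.9°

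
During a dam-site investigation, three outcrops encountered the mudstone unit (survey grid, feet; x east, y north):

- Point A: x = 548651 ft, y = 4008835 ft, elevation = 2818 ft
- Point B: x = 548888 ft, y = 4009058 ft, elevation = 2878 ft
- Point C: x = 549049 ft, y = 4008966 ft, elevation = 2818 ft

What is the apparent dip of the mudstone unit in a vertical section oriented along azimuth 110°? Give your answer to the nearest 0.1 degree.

Let the plane be z = a·x + b·y + c.
Point B−Point A: 237a + 223b = 60;  Point C−Point A: 398a + 131b = 0.
Solving gives a = −0.13621, b = 0.41381.
Unit vector along 110° is (sin 110°, cos 110°) = (0.9397, -0.3420).
Slope in that direction = a·(0.9397) + b·(-0.3420) = −0.26952.
Apparent dip = arctan|0.26952| = 15.1° (true dip is 23.5°, so apparent ≤ true as expected).

15.1°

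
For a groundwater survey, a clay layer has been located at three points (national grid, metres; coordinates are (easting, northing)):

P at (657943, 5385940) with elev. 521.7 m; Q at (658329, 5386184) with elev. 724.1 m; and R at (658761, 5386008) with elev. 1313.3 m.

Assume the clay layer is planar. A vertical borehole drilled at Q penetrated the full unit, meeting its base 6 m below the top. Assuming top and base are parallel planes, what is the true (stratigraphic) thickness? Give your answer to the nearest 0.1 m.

Let the plane be z = a·E + b·N + c.
Q−P: 386a + 244b = 202.4;  R−P: 818a + 68b = 791.6.
Solving gives a = 1.03486, b = −0.80761.
|∇z| = √(a²+b²) = 1.31270, so dip δ = arctan(1.31270) = 52.70°.
True thickness = vertical thickness × cos δ = 6 × cos 52.70° = 3.6 m.

3.6 m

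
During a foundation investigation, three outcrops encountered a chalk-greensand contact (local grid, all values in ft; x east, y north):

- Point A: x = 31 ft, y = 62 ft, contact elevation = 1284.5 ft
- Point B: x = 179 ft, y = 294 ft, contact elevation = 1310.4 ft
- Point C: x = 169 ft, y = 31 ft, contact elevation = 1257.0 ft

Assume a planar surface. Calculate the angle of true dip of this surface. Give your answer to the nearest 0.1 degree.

14.5°

Two edge vectors: Point A→Point B = (148, 232, 25.9), Point A→Point C = (138, -31, -27.5).
Normal n = (Point A→Point B) × (Point A→Point C) = (-5577.1, 7644.2, -36604).
So ∂z/∂x = −n_x/n_z = −0.15236 and ∂z/∂y = −n_y/n_z = 0.20884.
Gradient magnitude |∇z| = √(a² + b²) = √(0.02321 + 0.04361) = 0.25851.
True dip = arctan(0.25851) = 14.5°, dipping toward SE (azimuth ≈ 144°).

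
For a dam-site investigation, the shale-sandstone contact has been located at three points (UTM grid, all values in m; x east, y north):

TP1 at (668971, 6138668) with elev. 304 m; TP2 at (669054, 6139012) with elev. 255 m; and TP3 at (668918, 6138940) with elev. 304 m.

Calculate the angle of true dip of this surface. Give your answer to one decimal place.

Two edge vectors: TP1→TP2 = (83, 344, -49), TP1→TP3 = (-53, 272, 0).
Normal n = (TP1→TP2) × (TP1→TP3) = (13328, 2597, 40808).
So ∂z/∂x = −n_x/n_z = −0.32660 and ∂z/∂y = −n_y/n_z = −0.06364.
Gradient magnitude |∇z| = √(a² + b²) = √(0.10667 + 0.00405) = 0.33275.
True dip = arctan(0.33275) = 18.4°, dipping toward E (azimuth ≈ 079°).

18.4°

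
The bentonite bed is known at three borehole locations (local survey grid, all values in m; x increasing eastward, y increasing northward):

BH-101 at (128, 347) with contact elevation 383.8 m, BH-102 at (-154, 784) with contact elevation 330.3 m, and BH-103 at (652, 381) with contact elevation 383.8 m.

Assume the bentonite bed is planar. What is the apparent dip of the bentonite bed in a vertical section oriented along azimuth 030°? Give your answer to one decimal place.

Let the plane be z = a·x + b·y + c.
BH-102−BH-101: −282a + 437b = −53.5;  BH-103−BH-101: 524a + 34b = 0.
Solving gives a = 0.00762, b = −0.11751.
Unit vector along 030° is (sin 30°, cos 30°) = (0.5000, 0.8660).
Slope in that direction = a·(0.5000) + b·(0.8660) = −0.09795.
Apparent dip = arctan|0.09795| = 5.6° (true dip is 6.7°, so apparent ≤ true as expected).

5.6°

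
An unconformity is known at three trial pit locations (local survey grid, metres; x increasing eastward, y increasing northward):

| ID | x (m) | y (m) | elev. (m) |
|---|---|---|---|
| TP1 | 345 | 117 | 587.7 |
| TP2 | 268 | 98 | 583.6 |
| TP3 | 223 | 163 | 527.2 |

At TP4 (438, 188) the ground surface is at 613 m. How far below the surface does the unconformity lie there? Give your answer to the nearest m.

54 m

Let the plane be z = a·x + b·y + c.
TP2−TP1: −77a − 19b = −4.1;  TP3−TP1: −122a + 46b = −60.5.
Solving gives a = 0.22834, b = −0.70961.
Then c = 587.7 − a·345 − b·117 = 591.95.
At (438, 188): z_contact = 100.0 − 133.4 + 591.95 = 558.6 m.
Depth below ground = 613 − 558.6 = 54 m.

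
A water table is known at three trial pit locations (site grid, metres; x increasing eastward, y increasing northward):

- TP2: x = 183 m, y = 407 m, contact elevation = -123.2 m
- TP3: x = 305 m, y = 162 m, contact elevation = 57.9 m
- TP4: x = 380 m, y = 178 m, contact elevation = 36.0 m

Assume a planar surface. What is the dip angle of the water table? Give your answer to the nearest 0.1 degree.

Let the plane be z = a·x + b·y + c.
TP3−TP2: 122a − 245b = 181.1;  TP4−TP2: 197a − 229b = 159.2.
Solving gives a = −0.12141, b = −0.79964.
Gradient magnitude |∇z| = √(a² + b²) = √(0.01474 + 0.63943) = 0.80881.
True dip = arctan(0.80881) = 39.0°, dipping toward N (azimuth ≈ 009°).

39.0°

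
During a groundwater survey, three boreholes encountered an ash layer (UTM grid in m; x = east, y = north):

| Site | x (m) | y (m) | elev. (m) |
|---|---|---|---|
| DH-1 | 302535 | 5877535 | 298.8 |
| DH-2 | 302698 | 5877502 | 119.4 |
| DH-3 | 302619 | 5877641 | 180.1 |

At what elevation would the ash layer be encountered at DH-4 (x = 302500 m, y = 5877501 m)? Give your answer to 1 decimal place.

Let the plane be z = a·x + b·y + c.
DH-2−DH-1: 163a − 33b = −179.4;  DH-3−DH-1: 84a + 106b = −118.7.
Solving gives a = −1.143815461, b = −0.213391521.
Then c = 298.8 − a·302535 − b·5877535 = 1600559.15.
At (302500, 5877501): z = −346004.2 − 1254208.9 + 1600559.15 = 346.1 m.

346.1 m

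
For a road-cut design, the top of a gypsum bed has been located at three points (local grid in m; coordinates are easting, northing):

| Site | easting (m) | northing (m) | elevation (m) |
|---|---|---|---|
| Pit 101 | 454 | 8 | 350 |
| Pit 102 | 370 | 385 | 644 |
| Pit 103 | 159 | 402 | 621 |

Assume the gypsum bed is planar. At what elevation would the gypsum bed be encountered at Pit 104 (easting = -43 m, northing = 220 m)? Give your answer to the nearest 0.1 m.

Two edge vectors: Pit 101→Pit 102 = (-84, 377, 294), Pit 101→Pit 103 = (-295, 394, 271).
Normal n = (Pit 101→Pit 102) × (Pit 101→Pit 103) = (-13669, -63966, 78119).
So ∂z/∂easting = −n_x/n_z = 0.17498 and ∂z/∂northing = −n_y/n_z = 0.81883.
Intercept c from Pit 101: 350 − 79.44 − 6.55 = 264.01.
At (-43, 220): z = −7.5 + 180.1 + 264.01 = 436.6 m.

436.6 m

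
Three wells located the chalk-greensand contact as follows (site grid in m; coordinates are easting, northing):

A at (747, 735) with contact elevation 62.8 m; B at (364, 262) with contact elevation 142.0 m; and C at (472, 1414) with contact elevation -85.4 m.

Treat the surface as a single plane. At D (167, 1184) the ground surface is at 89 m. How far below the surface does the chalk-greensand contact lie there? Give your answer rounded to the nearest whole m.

Let the plane be z = a·easting + b·northing + c.
B−A: −383a − 473b = 79.2;  C−A: −275a + 679b = −148.2.
Solving gives a = 0.04184, b = −0.20132.
Then c = 62.8 − a·747 − b·735 = 179.52.
At (167, 1184): z_contact = 7.0 − 238.4 + 179.52 = -51.9 m.
Depth below ground = 89 − (-51.9) = 141 m.

141 m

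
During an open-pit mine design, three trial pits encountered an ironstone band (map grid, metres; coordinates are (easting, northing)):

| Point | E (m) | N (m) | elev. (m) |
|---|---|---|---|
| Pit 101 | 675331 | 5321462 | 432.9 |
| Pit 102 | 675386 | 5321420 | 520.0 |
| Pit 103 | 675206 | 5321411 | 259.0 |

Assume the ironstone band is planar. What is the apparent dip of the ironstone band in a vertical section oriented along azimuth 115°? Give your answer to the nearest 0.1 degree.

Two edge vectors: Pit 101→Pit 102 = (55, -42, 87.1), Pit 101→Pit 103 = (-125, -51, -173.9).
Normal n = (Pit 101→Pit 102) × (Pit 101→Pit 103) = (11745.9, -1323, -8055).
So ∂z/∂E = −n_x/n_z = 1.45821 and ∂z/∂N = −n_y/n_z = −0.16425.
Unit vector along 115° is (sin 115°, cos 115°) = (0.9063, -0.4226).
Slope in that direction = a·(0.9063) + b·(-0.4226) = 1.39100.
Apparent dip = arctan|1.39100| = 54.3° (true dip is 55.7°, so apparent ≤ true as expected).

54.3°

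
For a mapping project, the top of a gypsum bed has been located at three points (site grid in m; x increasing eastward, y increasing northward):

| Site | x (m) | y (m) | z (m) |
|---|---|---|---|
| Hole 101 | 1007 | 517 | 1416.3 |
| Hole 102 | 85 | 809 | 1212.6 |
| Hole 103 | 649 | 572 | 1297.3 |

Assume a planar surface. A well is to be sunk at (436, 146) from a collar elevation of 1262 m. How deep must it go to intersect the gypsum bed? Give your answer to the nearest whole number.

Two edge vectors: Hole 101→Hole 102 = (-922, 292, -203.7), Hole 101→Hole 103 = (-358, 55, -119).
Normal n = (Hole 101→Hole 102) × (Hole 101→Hole 103) = (-23544.5, -36793.4, 53826).
So ∂z/∂x = −n_x/n_z = 0.43742 and ∂z/∂y = −n_y/n_z = 0.68356.
Intercept c from Hole 101: 1416.3 − 440.48 − 353.40 = 622.42.
At (436, 146): z_contact = 190.7 + 99.8 + 622.42 = 912.9 m.
Depth below ground = 1262 − 912.9 = 349 m.

349 m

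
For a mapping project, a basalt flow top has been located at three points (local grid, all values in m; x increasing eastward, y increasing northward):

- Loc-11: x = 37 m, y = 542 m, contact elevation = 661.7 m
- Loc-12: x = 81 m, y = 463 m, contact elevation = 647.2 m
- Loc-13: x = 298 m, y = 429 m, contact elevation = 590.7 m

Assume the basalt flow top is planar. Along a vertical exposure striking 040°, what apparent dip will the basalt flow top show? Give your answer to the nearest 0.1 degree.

Let the plane be z = a·x + b·y + c.
Loc-12−Loc-11: 44a − 79b = −14.5;  Loc-13−Loc-11: 261a − 113b = −71.
Solving gives a = −0.25375, b = 0.04221.
Unit vector along 040° is (sin 40°, cos 40°) = (0.6428, 0.7660).
Slope in that direction = a·(0.6428) + b·(0.7660) = −0.13077.
Apparent dip = arctan|0.13077| = 7.5° (true dip is 14.4°, so apparent ≤ true as expected).

7.5°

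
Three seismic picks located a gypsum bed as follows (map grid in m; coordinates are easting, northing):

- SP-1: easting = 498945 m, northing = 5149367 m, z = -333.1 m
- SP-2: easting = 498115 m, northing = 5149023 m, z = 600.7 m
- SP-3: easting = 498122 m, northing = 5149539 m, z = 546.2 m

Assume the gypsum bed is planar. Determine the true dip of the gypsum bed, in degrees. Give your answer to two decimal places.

Two edge vectors: SP-1→SP-2 = (-830, -344, 933.8), SP-1→SP-3 = (-823, 172, 879.3).
Normal n = (SP-1→SP-2) × (SP-1→SP-3) = (-463092.8, -38698.4, -425872).
So ∂z/∂easting = −n_x/n_z = −1.08740 and ∂z/∂northing = −n_y/n_z = −0.09087.
Gradient magnitude |∇z| = √(a² + b²) = √(1.18244 + 0.00826) = 1.09119.
True dip = arctan(1.09119) = 47.50°, dipping toward E (azimuth ≈ 085°).

47.50°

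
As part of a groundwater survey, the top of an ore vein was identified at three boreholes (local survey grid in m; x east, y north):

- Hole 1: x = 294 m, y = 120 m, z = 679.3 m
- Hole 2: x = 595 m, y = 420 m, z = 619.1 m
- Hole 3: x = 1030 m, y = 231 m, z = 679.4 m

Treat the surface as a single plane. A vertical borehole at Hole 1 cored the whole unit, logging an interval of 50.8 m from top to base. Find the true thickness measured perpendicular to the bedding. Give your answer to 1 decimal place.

Two edge vectors: Hole 1→Hole 2 = (301, 300, -60.2), Hole 1→Hole 3 = (736, 111, 0.1).
Normal n = (Hole 1→Hole 2) × (Hole 1→Hole 3) = (6712.2, -44337.3, -187389).
So ∂z/∂x = −n_x/n_z = 0.03582 and ∂z/∂y = −n_y/n_z = −0.23661.
|∇z| = √(a²+b²) = 0.23930, so dip δ = arctan(0.23930) = 13.46°.
True thickness = vertical thickness × cos δ = 50.8 × cos 13.46° = 49.4 m.

49.4 m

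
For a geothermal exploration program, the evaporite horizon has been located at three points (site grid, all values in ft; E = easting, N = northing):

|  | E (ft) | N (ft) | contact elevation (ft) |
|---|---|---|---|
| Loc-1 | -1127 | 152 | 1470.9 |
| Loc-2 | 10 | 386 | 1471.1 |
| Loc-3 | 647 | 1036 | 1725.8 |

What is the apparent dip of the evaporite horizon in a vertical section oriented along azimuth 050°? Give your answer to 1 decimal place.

Let the plane be z = a·E + b·N + c.
Loc-2−Loc-1: 1137a + 234b = 0.2;  Loc-3−Loc-1: 1774a + 884b = 254.9.
Solving gives a = −0.10080, b = 0.49063.
Unit vector along 050° is (sin 50°, cos 50°) = (0.7660, 0.6428).
Slope in that direction = a·(0.7660) + b·(0.6428) = 0.23815.
Apparent dip = arctan|0.23815| = 13.4° (true dip is 26.6°, so apparent ≤ true as expected).

13.4°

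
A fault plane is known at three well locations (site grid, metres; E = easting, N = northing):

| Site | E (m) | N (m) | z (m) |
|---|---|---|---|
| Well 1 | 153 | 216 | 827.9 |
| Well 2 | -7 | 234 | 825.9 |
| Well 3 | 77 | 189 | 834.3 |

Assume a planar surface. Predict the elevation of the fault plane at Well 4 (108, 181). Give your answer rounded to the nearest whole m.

Two edge vectors: Well 1→Well 2 = (-160, 18, -2), Well 1→Well 3 = (-76, -27, 6.4).
Normal n = (Well 1→Well 2) × (Well 1→Well 3) = (61.2, 1176, 5688).
So ∂z/∂E = −n_x/n_z = −0.01076 and ∂z/∂N = −n_y/n_z = −0.20675.
Intercept c from Well 1: 827.9 + 1.65 + 44.66 = 874.20.
At (108, 181): z = −1.2 − 37.4 + 874.20 = 835.6 m.

836 m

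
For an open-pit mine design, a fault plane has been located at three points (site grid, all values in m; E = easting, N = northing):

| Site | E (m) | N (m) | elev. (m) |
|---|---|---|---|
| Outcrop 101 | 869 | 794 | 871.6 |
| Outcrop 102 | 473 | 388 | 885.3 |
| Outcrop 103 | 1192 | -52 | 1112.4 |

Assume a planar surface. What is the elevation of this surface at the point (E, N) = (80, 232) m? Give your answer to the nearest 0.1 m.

Let the plane be z = a·E + b·N + c.
Outcrop 102−Outcrop 101: −396a − 406b = 13.7;  Outcrop 103−Outcrop 101: 323a − 846b = 240.8.
Solving gives a = 0.184863, b = −0.214054.
Then c = 871.6 − a·869 − b·794 = 880.91.
At (80, 232): z = 14.8 − 49.7 + 880.91 = 846.0 m.

846.0 m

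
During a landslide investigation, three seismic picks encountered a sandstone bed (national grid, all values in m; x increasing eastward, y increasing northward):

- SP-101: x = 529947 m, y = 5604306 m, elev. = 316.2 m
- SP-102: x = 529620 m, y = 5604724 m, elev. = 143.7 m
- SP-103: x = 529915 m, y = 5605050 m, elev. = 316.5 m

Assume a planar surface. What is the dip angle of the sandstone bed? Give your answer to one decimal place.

Let the plane be z = a·x + b·y + c.
SP-102−SP-101: −327a + 418b = −172.5;  SP-103−SP-101: −32a + 744b = 0.3.
Solving gives a = 0.55876, b = 0.02444.
Gradient magnitude |∇z| = √(a² + b²) = √(0.31221 + 0.00060) = 0.55929.
True dip = arctan(0.55929) = 29.2°, dipping toward W (azimuth ≈ 267°).

29.2°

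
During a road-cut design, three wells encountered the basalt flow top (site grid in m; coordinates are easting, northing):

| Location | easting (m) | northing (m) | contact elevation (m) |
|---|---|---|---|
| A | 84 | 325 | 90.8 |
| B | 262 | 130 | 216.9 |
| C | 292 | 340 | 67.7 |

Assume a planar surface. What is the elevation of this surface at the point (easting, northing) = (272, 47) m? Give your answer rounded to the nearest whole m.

275 m

Let the plane be z = a·easting + b·northing + c.
B−A: 178a − 195b = 126.1;  C−A: 208a + 15b = −23.1.
Solving gives a = −0.06044, b = −0.70184.
Then c = 90.8 − a·84 − b·325 = 323.98.
At (272, 47): z = −16.4 − 33.0 + 323.98 = 274.5 m.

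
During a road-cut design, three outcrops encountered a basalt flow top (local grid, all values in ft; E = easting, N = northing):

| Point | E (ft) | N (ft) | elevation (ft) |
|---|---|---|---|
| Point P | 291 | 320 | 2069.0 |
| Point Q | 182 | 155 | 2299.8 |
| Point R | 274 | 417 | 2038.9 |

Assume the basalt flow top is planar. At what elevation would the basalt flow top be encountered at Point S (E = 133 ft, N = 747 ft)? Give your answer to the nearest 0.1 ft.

2044.8 ft

Two edge vectors: Point P→Point Q = (-109, -165, 230.8), Point P→Point R = (-17, 97, -30.1).
Normal n = (Point P→Point Q) × (Point P→Point R) = (-17421.1, -7204.5, -13378).
So ∂z/∂E = −n_x/n_z = −1.30222 and ∂z/∂N = −n_y/n_z = −0.53853.
Intercept c from Point P: 2069 + 378.95 + 172.33 = 2620.28.
At (133, 747): z = −173.2 − 402.3 + 2620.28 = 2044.8 ft.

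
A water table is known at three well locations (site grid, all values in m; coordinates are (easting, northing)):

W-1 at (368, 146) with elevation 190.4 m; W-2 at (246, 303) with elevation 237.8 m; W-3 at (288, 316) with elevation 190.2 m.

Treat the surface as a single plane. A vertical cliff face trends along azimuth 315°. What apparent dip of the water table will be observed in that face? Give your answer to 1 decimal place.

20.3°

Let the plane be z = a·E + b·N + c.
W-2−W-1: −122a + 157b = 47.4;  W-3−W-1: −80a + 170b = −0.2.
Solving gives a = −0.98892, b = −0.46655.
Unit vector along 315° is (sin 315°, cos 315°) = (-0.7071, 0.7071).
Slope in that direction = a·(-0.7071) + b·(0.7071) = 0.36937.
Apparent dip = arctan|0.36937| = 20.3° (true dip is 47.6°, so apparent ≤ true as expected).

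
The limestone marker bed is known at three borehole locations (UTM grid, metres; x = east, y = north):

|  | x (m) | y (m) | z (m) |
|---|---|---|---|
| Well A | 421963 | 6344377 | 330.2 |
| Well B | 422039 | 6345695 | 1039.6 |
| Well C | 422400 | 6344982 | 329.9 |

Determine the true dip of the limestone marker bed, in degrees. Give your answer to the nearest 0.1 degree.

Let the plane be z = a·x + b·y + c.
Well B−Well A: 76a + 1318b = 709.4;  Well C−Well A: 437a + 605b = −0.3.
Solving gives a = −0.81055, b = 0.58498.
Gradient magnitude |∇z| = √(a² + b²) = √(0.65700 + 0.34220) = 0.99960.
True dip = arctan(0.99960) = 45.0°, dipping toward SE (azimuth ≈ 126°).

45.0°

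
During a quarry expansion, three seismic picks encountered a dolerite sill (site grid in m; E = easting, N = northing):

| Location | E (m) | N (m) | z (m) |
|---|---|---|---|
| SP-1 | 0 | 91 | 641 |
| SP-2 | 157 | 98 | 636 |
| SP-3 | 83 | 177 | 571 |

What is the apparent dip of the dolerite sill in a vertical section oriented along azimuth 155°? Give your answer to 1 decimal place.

36.6°

Let the plane be z = a·E + b·N + c.
SP-2−SP-1: 157a + 7b = −5;  SP-3−SP-1: 83a + 86b = −70.
Solving gives a = 0.00464, b = −0.81844.
Unit vector along 155° is (sin 155°, cos 155°) = (0.4226, -0.9063).
Slope in that direction = a·(0.4226) + b·(-0.9063) = 0.74372.
Apparent dip = arctan|0.74372| = 36.6° (true dip is 39.3°, so apparent ≤ true as expected).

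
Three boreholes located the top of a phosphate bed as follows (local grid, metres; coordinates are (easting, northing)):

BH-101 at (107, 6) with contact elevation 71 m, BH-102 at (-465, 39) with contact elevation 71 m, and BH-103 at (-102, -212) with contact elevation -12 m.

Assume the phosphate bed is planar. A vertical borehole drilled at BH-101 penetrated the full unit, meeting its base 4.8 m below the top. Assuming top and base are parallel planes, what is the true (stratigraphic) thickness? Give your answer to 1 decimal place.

Two edge vectors: BH-101→BH-102 = (-572, 33, 0), BH-101→BH-103 = (-209, -218, -83).
Normal n = (BH-101→BH-102) × (BH-101→BH-103) = (-2739, -47476, 131593).
So ∂z/∂E = −n_x/n_z = 0.02081 and ∂z/∂N = −n_y/n_z = 0.36078.
|∇z| = √(a²+b²) = 0.36138, so dip δ = arctan(0.36138) = 19.87°.
True thickness = vertical thickness × cos δ = 4.8 × cos 19.87° = 4.5 m.

4.5 m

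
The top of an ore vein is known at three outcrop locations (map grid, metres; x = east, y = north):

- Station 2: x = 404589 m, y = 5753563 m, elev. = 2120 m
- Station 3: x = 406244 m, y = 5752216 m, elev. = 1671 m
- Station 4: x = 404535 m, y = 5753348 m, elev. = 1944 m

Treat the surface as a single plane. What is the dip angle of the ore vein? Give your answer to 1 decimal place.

38.9°

Let the plane be z = a·x + b·y + c.
Station 3−Station 2: 1655a − 1347b = −449;  Station 4−Station 2: −54a − 215b = −176.
Solving gives a = 0.32793, b = 0.73624.
Gradient magnitude |∇z| = √(a² + b²) = √(0.10754 + 0.54205) = 0.80597.
True dip = arctan(0.80597) = 38.9°, dipping toward SSW (azimuth ≈ 204°).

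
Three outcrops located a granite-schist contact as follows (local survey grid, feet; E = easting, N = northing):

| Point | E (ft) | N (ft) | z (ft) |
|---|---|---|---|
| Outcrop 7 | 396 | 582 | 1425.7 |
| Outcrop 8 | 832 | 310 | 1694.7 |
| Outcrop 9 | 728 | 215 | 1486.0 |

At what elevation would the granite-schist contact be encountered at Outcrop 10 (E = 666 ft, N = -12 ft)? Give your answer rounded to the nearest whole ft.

Two edge vectors: Outcrop 7→Outcrop 8 = (436, -272, 269), Outcrop 7→Outcrop 9 = (332, -367, 60.3).
Normal n = (Outcrop 7→Outcrop 8) × (Outcrop 7→Outcrop 9) = (82321.4, 63017.2, -69708).
So ∂z/∂E = −n_x/n_z = 1.18095 and ∂z/∂N = −n_y/n_z = 0.90402.
Intercept c from Outcrop 7: 1425.7 − 467.65 − 526.14 = 431.91.
At (666, -12): z = 786.5 − 10.8 + 431.91 = 1207.6 ft.

1208 ft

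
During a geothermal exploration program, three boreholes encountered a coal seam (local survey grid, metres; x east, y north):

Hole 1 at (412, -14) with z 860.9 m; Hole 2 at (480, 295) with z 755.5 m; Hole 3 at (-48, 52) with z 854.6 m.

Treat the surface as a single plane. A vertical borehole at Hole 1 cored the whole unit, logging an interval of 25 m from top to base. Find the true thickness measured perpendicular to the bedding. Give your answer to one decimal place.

Two edge vectors: Hole 1→Hole 2 = (68, 309, -105.4), Hole 1→Hole 3 = (-460, 66, -6.3).
Normal n = (Hole 1→Hole 2) × (Hole 1→Hole 3) = (5009.7, 48912.4, 146628).
So ∂z/∂x = −n_x/n_z = −0.03417 and ∂z/∂y = −n_y/n_z = −0.33358.
|∇z| = √(a²+b²) = 0.33533, so dip δ = arctan(0.33533) = 18.54°.
True thickness = vertical thickness × cos δ = 25 × cos 18.54° = 23.7 m.

23.7 m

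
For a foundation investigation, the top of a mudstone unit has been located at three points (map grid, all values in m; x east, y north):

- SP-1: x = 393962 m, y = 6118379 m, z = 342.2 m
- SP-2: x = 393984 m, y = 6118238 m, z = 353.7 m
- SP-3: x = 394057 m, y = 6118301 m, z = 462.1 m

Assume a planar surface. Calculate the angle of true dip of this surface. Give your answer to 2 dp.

Two edge vectors: SP-1→SP-2 = (22, -141, 11.5), SP-1→SP-3 = (95, -78, 119.9).
Normal n = (SP-1→SP-2) × (SP-1→SP-3) = (-16008.9, -1545.3, 11679).
So ∂z/∂x = −n_x/n_z = 1.37074 and ∂z/∂y = −n_y/n_z = 0.13231.
Gradient magnitude |∇z| = √(a² + b²) = √(1.87893 + 0.01751) = 1.37711.
True dip = arctan(1.37711) = 54.01°, dipping toward W (azimuth ≈ 264°).

54.01°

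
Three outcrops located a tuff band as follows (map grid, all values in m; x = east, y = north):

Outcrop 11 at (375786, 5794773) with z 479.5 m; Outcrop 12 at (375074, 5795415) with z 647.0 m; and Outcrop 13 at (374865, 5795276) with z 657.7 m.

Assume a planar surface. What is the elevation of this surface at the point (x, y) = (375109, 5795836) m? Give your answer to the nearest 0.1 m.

Let the plane be z = a·x + b·y + c.
Outcrop 12−Outcrop 11: −712a + 642b = 167.5;  Outcrop 13−Outcrop 11: −921a + 503b = 178.2.
Solving gives a = −0.129326259, b = 0.117476174.
Then c = 479.5 − a·375786 − b·5794773 = −631669.26.
At (375109, 5795836): z = −48511.4 + 680872.6 − 631669.26 = 691.9 m.

691.9 m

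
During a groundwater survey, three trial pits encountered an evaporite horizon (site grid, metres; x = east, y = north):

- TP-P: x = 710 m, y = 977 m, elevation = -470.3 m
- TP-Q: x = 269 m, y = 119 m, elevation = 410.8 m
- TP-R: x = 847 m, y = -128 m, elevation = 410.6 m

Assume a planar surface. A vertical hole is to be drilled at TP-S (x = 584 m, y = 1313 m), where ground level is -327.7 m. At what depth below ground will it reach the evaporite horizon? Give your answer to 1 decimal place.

380.1 m

Let the plane be z = a·x + b·y + c.
TP-Q−TP-P: −441a − 858b = 881.1;  TP-R−TP-P: 137a − 1105b = 880.9.
Solving gives a = −0.360094, b = −0.841840.
Then c = -470.3 − a·710 − b·977 = 607.84.
At (584, 1313): z_contact = −210.29 − 1105.34 + 607.84 = -707.79 m.
Depth below ground = -327.7 − (-707.79) = 380.1 m.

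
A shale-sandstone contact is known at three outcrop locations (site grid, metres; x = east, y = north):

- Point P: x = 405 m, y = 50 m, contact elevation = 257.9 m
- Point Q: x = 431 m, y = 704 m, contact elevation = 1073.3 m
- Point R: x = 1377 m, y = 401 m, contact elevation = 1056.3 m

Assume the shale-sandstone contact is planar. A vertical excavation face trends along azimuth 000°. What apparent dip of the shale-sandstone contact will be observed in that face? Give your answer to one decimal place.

50.9°

Let the plane be z = a·x + b·y + c.
Point Q−Point P: 26a + 654b = 815.4;  Point R−Point P: 972a + 351b = 798.4.
Solving gives a = 0.37658, b = 1.23182.
Unit vector along 000° is (sin 0°, cos 0°) = (0.0000, 1.0000).
Slope in that direction = a·(0.0000) + b·(1.0000) = 1.23182.
Apparent dip = arctan|1.23182| = 50.9° (true dip is 52.2°, so apparent ≤ true as expected).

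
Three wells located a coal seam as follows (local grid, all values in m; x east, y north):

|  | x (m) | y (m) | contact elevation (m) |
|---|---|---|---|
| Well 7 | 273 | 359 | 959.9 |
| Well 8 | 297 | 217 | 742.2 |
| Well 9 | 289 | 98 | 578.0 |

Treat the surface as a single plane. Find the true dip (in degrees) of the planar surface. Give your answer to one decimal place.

Let the plane be z = a·x + b·y + c.
Well 8−Well 7: 24a − 142b = −217.7;  Well 9−Well 7: 16a − 261b = −381.9.
Solving gives a = −0.64877, b = 1.42345.
Gradient magnitude |∇z| = √(a² + b²) = √(0.42091 + 2.02620) = 1.56432.
True dip = arctan(1.56432) = 57.4°, dipping toward SSE (azimuth ≈ 155°).

57.4°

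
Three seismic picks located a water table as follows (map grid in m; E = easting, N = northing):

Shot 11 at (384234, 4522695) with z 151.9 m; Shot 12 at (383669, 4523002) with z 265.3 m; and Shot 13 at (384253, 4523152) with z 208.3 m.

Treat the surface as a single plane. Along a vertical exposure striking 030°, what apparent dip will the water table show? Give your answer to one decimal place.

2.6°

Let the plane be z = a·E + b·N + c.
Shot 12−Shot 11: −565a + 307b = 113.4;  Shot 13−Shot 11: 19a + 457b = 56.4.
Solving gives a = −0.13070, b = 0.12885.
Unit vector along 030° is (sin 30°, cos 30°) = (0.5000, 0.8660).
Slope in that direction = a·(0.5000) + b·(0.8660) = 0.04624.
Apparent dip = arctan|0.04624| = 2.6° (true dip is 10.4°, so apparent ≤ true as expected).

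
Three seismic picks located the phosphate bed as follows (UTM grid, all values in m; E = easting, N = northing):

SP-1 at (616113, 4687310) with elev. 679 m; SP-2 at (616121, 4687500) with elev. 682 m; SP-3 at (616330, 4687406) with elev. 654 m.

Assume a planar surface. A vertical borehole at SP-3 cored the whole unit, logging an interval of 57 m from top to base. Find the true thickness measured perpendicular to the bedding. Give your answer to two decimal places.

Two edge vectors: SP-1→SP-2 = (8, 190, 3), SP-1→SP-3 = (217, 96, -25).
Normal n = (SP-1→SP-2) × (SP-1→SP-3) = (-5038, 851, -40462).
So ∂z/∂E = −n_x/n_z = −0.12451 and ∂z/∂N = −n_y/n_z = 0.02103.
|∇z| = √(a²+b²) = 0.12628, so dip δ = arctan(0.12628) = 7.20°.
True thickness = vertical thickness × cos δ = 57 × cos 7.20° = 56.55 m.

56.55 m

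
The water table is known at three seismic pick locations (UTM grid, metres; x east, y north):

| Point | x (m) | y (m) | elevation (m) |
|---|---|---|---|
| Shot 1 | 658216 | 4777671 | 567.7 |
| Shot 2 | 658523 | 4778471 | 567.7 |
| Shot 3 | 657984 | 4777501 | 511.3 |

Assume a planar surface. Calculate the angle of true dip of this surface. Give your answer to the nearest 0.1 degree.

Two edge vectors: Shot 1→Shot 2 = (307, 800, 0), Shot 1→Shot 3 = (-232, -170, -56.4).
Normal n = (Shot 1→Shot 2) × (Shot 1→Shot 3) = (-45120, 17314.8, 133410).
So ∂z/∂x = −n_x/n_z = 0.33821 and ∂z/∂y = −n_y/n_z = −0.12979.
Gradient magnitude |∇z| = √(a² + b²) = √(0.11438 + 0.01684) = 0.36225.
True dip = arctan(0.36225) = 19.9°, dipping toward WNW (azimuth ≈ 291°).

19.9°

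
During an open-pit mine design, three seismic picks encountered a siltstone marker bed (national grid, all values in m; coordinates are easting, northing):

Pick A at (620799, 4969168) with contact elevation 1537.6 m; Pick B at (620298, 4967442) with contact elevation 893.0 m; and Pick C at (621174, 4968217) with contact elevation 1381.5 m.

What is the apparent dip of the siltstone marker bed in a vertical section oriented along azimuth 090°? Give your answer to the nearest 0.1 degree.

17.0°

Let the plane be z = a·easting + b·northing + c.
Pick B−Pick A: −501a − 1726b = −644.6;  Pick C−Pick A: 375a − 951b = −156.1.
Solving gives a = 0.30576, b = 0.28471.
Unit vector along 090° is (sin 90°, cos 90°) = (1.0000, 0.0000).
Slope in that direction = a·(1.0000) + b·(0.0000) = 0.30576.
Apparent dip = arctan|0.30576| = 17.0° (true dip is 22.7°, so apparent ≤ true as expected).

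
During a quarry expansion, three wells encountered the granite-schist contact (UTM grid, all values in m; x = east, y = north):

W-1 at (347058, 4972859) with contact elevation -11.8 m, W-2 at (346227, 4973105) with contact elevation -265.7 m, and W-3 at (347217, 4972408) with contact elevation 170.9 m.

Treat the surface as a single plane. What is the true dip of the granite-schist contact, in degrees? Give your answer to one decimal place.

21.4°

Let the plane be z = a·x + b·y + c.
W-2−W-1: −831a + 246b = −253.9;  W-3−W-1: 159a − 451b = 182.7.
Solving gives a = 0.20724, b = −0.33204.
Gradient magnitude |∇z| = √(a² + b²) = √(0.04295 + 0.11025) = 0.39140.
True dip = arctan(0.39140) = 21.4°, dipping toward NNW (azimuth ≈ 328°).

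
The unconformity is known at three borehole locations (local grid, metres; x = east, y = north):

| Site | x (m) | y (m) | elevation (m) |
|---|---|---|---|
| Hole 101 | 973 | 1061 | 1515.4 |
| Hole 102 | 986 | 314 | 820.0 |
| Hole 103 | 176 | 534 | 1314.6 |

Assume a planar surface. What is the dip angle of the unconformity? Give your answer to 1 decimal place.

Let the plane be z = a·x + b·y + c.
Hole 102−Hole 101: 13a − 747b = −695.4;  Hole 103−Hole 101: −797a − 527b = −200.8.
Solving gives a = −0.35947, b = 0.92467.
Gradient magnitude |∇z| = √(a² + b²) = √(0.12922 + 0.85501) = 0.99208.
True dip = arctan(0.99208) = 44.8°, dipping toward SSE (azimuth ≈ 159°).

44.8°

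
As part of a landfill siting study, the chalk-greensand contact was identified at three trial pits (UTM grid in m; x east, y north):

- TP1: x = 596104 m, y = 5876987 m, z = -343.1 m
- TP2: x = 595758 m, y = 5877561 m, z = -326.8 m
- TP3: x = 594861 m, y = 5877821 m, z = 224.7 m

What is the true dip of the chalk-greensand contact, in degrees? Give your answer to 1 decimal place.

Let the plane be z = a·x + b·y + c.
TP2−TP1: −346a + 574b = 16.3;  TP3−TP1: −1243a + 834b = 567.8.
Solving gives a = −0.73502, b = −0.41466.
Gradient magnitude |∇z| = √(a² + b²) = √(0.54025 + 0.17195) = 0.84392.
True dip = arctan(0.84392) = 40.2°, dipping toward ENE (azimuth ≈ 061°).

40.2°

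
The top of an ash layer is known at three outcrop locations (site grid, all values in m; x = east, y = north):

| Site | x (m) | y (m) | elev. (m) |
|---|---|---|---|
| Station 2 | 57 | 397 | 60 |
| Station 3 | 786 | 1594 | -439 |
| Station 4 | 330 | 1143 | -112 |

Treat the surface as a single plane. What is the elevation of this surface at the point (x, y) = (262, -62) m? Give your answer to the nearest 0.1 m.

-120.1 m

Let the plane be z = a·x + b·y + c.
Station 3−Station 2: 729a + 1197b = −499;  Station 4−Station 2: 273a + 746b = −172.
Solving gives a = −0.766495, b = 0.049937.
Then c = 60 − a·57 − b·397 = 83.87.
At (262, -62): z = −200.8 − 3.1 + 83.87 = -120.1 m.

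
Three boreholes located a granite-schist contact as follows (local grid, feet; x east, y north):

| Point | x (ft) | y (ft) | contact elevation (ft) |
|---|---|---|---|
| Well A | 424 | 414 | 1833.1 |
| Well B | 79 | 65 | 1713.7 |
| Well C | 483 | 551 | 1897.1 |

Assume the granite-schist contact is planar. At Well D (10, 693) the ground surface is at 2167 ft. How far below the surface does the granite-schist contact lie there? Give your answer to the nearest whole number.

Let the plane be z = a·x + b·y + c.
Well B−Well A: −345a − 349b = −119.4;  Well C−Well A: 59a + 137b = 64.
Solving gives a = −0.22412, b = 0.56367.
Then c = 1833.1 − a·424 − b·414 = 1694.77.
At (10, 693): z_contact = −2.2 + 390.6 + 1694.77 = 2083.2 ft.
Depth below ground = 2167 − 2083.2 = 84 ft.

84 ft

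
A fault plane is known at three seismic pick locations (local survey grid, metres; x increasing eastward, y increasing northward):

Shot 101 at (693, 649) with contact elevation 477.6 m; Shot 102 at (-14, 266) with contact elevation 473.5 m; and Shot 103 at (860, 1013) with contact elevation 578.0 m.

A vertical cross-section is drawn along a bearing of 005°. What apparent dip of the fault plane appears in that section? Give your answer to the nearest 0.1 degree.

Let the plane be z = a·x + b·y + c.
Shot 102−Shot 101: −707a − 383b = −4.1;  Shot 103−Shot 101: 167a + 364b = 100.4.
Solving gives a = −0.19112, b = 0.36351.
Unit vector along 005° is (sin 5°, cos 5°) = (0.0872, 0.9962).
Slope in that direction = a·(0.0872) + b·(0.9962) = 0.34547.
Apparent dip = arctan|0.34547| = 19.1° (true dip is 22.3°, so apparent ≤ true as expected).

19.1°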